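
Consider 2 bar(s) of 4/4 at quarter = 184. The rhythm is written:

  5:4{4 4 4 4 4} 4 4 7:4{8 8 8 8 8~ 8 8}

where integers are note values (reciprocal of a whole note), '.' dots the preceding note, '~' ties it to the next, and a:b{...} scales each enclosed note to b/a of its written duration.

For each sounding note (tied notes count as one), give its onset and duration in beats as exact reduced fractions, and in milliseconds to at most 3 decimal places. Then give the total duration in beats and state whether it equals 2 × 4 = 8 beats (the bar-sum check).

1) 0.0ms=0b +260.87ms=4/5b
2) 260.87ms=4/5b +260.87ms=4/5b
3) 521.739ms=8/5b +260.87ms=4/5b
4) 782.609ms=12/5b +260.87ms=4/5b
5) 1043.478ms=16/5b +260.87ms=4/5b
6) 1304.348ms=4b +326.087ms=1b
7) 1630.435ms=5b +326.087ms=1b
8) 1956.522ms=6b +93.168ms=2/7b
9) 2049.689ms=44/7b +93.168ms=2/7b
10) 2142.857ms=46/7b +93.168ms=2/7b
11) 2236.025ms=48/7b +93.168ms=2/7b
12) 2329.193ms=50/7b +186.335ms=4/7b
13) 2515.528ms=54/7b +93.168ms=2/7b
Σ=8b of 8 (184bpm 4/4) — PASS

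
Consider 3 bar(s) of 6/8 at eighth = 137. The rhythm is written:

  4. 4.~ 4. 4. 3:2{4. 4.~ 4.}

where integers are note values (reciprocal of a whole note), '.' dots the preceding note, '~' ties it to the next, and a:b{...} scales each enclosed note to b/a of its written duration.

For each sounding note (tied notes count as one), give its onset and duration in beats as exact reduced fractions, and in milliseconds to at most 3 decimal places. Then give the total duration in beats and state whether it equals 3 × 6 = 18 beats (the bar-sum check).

1) 0.0ms=0b +1313.869ms=3b
2) 1313.869ms=3b +2627.737ms=6b
3) 3941.606ms=9b +1313.869ms=3b
4) 5255.474ms=12b +875.912ms=2b
5) 6131.387ms=14b +1751.825ms=4b
Σ=18b of 18 (137bpm 6/8) — PASS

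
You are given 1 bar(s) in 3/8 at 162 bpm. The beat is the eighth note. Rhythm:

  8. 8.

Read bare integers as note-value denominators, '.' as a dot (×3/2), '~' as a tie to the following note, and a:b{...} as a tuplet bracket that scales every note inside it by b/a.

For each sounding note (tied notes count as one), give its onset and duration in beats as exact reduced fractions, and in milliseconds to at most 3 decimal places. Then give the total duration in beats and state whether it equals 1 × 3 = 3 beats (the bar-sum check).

1) 0.0ms=0b +555.556ms=3/2b
2) 555.556ms=3/2b +555.556ms=3/2b
Σ=3b of 3 (162bpm 3/8) — PASS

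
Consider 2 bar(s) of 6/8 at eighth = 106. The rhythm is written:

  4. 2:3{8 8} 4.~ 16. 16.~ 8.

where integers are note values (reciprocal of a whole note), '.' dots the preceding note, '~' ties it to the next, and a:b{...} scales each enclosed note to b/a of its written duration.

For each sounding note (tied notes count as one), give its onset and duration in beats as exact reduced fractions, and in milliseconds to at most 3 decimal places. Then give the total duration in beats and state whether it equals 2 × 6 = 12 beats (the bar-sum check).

1) 0.0ms=0b +1698.113ms=3b
2) 1698.113ms=3b +849.057ms=3/2b
3) 2547.17ms=9/2b +849.057ms=3/2b
4) 3396.226ms=6b +2122.642ms=15/4b
5) 5518.868ms=39/4b +1273.585ms=9/4b
Σ=12b of 12 (106bpm 6/8) — PASS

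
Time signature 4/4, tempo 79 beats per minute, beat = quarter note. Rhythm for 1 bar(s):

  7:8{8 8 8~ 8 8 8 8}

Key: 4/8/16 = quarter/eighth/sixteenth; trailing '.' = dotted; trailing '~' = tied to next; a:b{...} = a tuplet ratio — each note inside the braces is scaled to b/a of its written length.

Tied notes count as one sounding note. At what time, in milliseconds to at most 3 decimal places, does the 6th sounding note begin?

note 6 onset = 24/7b = 2603.978ms

1. 0.0ms @ 0 + 433.996ms (4/7)
2. 433.996ms @ 4/7 + 433.996ms (4/7)
3. 867.993ms @ 8/7 + 867.993ms (8/7)
4. 1735.986ms @ 16/7 + 433.996ms (4/7)
5. 2169.982ms @ 20/7 + 433.996ms (4/7)
6. 2603.978ms @ 24/7 + 433.996ms (4/7)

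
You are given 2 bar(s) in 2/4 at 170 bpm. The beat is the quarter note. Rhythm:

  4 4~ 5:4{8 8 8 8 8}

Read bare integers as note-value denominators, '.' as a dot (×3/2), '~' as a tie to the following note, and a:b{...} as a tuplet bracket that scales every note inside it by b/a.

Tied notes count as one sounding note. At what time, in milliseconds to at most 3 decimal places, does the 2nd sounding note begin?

note 2 onset = 1b = 352.941ms

1. 0.0ms @ 0 + 352.941ms (1)
2. 352.941ms @ 1 + 494.118ms (7/5)
3. 847.059ms @ 12/5 + 141.176ms (2/5)
4. 988.235ms @ 14/5 + 141.176ms (2/5)
5. 1129.412ms @ 16/5 + 141.176ms (2/5)
6. 1270.588ms @ 18/5 + 141.176ms (2/5)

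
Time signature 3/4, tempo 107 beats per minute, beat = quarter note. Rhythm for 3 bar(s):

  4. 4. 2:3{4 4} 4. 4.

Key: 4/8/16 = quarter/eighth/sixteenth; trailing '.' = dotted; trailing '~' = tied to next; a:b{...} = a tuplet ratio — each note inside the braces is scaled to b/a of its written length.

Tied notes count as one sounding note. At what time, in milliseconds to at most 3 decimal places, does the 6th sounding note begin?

1. 0.0ms @ 0 + 841.121ms (3/2)
2. 841.121ms @ 3/2 + 841.121ms (3/2)
3. 1682.243ms @ 3 + 841.121ms (3/2)
4. 2523.364ms @ 9/2 + 841.121ms (3/2)
5. 3364.486ms @ 6 + 841.121ms (3/2)
6. 4205.607ms @ 15/2 + 841.121ms (3/2)

note 6 onset = 15/2b = 4205.607ms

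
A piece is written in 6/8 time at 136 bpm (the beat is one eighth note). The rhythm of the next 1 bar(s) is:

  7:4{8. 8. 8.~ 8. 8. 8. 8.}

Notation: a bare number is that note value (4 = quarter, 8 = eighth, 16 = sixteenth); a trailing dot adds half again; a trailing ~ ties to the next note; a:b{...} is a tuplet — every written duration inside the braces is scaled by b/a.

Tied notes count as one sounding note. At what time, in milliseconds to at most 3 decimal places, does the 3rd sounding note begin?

1. 0.0ms @ 0 + 378.151ms (6/7)
2. 378.151ms @ 6/7 + 378.151ms (6/7)
3. 756.303ms @ 12/7 + 756.303ms (12/7)
4. 1512.605ms @ 24/7 + 378.151ms (6/7)
5. 1890.756ms @ 30/7 + 378.151ms (6/7)
6. 2268.908ms @ 36/7 + 378.151ms (6/7)

note 3 onset = 12/7b = 756.303ms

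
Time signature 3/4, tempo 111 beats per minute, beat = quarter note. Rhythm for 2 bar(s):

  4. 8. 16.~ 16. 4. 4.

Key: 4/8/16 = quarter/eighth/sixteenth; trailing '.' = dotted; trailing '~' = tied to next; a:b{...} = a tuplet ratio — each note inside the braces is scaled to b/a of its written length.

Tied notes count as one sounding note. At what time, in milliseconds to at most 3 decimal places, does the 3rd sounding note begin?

note 3 onset = 9/4b = 1216.216ms

1. 0.0ms @ 0 + 810.811ms (3/2)
2. 810.811ms @ 3/2 + 405.405ms (3/4)
3. 1216.216ms @ 9/4 + 405.405ms (3/4)
4. 1621.622ms @ 3 + 810.811ms (3/2)
5. 2432.432ms @ 9/2 + 810.811ms (3/2)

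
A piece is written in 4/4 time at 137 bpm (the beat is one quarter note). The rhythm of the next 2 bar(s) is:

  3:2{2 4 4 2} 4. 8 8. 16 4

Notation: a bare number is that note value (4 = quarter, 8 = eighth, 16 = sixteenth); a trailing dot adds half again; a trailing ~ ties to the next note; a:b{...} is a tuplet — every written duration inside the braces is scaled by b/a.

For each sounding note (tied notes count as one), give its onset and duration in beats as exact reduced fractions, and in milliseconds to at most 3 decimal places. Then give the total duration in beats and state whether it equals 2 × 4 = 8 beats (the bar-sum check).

1) 0.0ms=0b +583.942ms=4/3b
2) 583.942ms=4/3b +291.971ms=2/3b
3) 875.912ms=2b +291.971ms=2/3b
4) 1167.883ms=8/3b +583.942ms=4/3b
5) 1751.825ms=4b +656.934ms=3/2b
6) 2408.759ms=11/2b +218.978ms=1/2b
7) 2627.737ms=6b +328.467ms=3/4b
8) 2956.204ms=27/4b +109.489ms=1/4b
9) 3065.693ms=7b +437.956ms=1b
Σ=8b of 8 (137bpm 4/4) — PASS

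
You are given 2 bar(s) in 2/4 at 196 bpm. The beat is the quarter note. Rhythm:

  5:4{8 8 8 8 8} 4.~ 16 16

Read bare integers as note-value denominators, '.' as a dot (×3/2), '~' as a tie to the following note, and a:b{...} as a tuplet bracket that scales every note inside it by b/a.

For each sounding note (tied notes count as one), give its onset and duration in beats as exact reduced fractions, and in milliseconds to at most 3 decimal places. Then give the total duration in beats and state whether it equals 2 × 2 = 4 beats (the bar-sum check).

1) 0.0ms=0b +122.449ms=2/5b
2) 122.449ms=2/5b +122.449ms=2/5b
3) 244.898ms=4/5b +122.449ms=2/5b
4) 367.347ms=6/5b +122.449ms=2/5b
5) 489.796ms=8/5b +122.449ms=2/5b
6) 612.245ms=2b +535.714ms=7/4b
7) 1147.959ms=15/4b +76.531ms=1/4b
Σ=4b of 4 (196bpm 2/4) — PASS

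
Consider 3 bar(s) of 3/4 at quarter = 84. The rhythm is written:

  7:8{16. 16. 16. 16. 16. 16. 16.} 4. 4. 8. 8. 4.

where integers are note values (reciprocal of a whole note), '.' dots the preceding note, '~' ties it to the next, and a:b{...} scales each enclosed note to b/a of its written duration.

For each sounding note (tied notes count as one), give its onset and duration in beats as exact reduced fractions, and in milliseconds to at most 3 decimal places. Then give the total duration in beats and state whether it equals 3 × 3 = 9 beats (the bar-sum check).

1) 0.0ms=0b +306.122ms=3/7b
2) 306.122ms=3/7b +306.122ms=3/7b
3) 612.245ms=6/7b +306.122ms=3/7b
4) 918.367ms=9/7b +306.122ms=3/7b
5) 1224.49ms=12/7b +306.122ms=3/7b
6) 1530.612ms=15/7b +306.122ms=3/7b
7) 1836.735ms=18/7b +306.122ms=3/7b
8) 2142.857ms=3b +1071.429ms=3/2b
9) 3214.286ms=9/2b +1071.429ms=3/2b
10) 4285.714ms=6b +535.714ms=3/4b
11) 4821.429ms=27/4b +535.714ms=3/4b
12) 5357.143ms=15/2b +1071.429ms=3/2b
Σ=9b of 9 (84bpm 3/4) — PASS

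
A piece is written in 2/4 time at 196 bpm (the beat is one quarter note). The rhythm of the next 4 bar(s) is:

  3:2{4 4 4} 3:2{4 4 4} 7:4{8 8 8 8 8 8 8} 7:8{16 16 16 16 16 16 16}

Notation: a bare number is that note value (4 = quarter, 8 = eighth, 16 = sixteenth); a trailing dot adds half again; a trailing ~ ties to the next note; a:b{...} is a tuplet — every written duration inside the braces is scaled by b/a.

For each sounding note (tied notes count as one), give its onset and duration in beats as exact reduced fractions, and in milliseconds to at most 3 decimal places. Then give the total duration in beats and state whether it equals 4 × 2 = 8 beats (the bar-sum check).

1) 0.0ms=0b +204.082ms=2/3b
2) 204.082ms=2/3b +204.082ms=2/3b
3) 408.163ms=4/3b +204.082ms=2/3b
4) 612.245ms=2b +204.082ms=2/3b
5) 816.327ms=8/3b +204.082ms=2/3b
6) 1020.408ms=10/3b +204.082ms=2/3b
7) 1224.49ms=4b +87.464ms=2/7b
8) 1311.953ms=30/7b +87.464ms=2/7b
9) 1399.417ms=32/7b +87.464ms=2/7b
10) 1486.88ms=34/7b +87.464ms=2/7b
11) 1574.344ms=36/7b +87.464ms=2/7b
12) 1661.808ms=38/7b +87.464ms=2/7b
13) 1749.271ms=40/7b +87.464ms=2/7b
14) 1836.735ms=6b +87.464ms=2/7b
15) 1924.198ms=44/7b +87.464ms=2/7b
16) 2011.662ms=46/7b +87.464ms=2/7b
17) 2099.125ms=48/7b +87.464ms=2/7b
18) 2186.589ms=50/7b +87.464ms=2/7b
19) 2274.052ms=52/7b +87.464ms=2/7b
20) 2361.516ms=54/7b +87.464ms=2/7b
Σ=8b of 8 (196bpm 2/4) — PASS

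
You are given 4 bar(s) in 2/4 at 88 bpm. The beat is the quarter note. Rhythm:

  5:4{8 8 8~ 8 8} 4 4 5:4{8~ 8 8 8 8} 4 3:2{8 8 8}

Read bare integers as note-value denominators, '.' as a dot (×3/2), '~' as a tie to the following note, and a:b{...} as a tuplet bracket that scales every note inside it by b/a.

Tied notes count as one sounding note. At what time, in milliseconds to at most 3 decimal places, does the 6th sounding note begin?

1. 0.0ms @ 0 + 272.727ms (2/5)
2. 272.727ms @ 2/5 + 272.727ms (2/5)
3. 545.455ms @ 4/5 + 545.455ms (4/5)
4. 1090.909ms @ 8/5 + 272.727ms (2/5)
5. 1363.636ms @ 2 + 681.818ms (1)
6. 2045.455ms @ 3 + 681.818ms (1)
7. 2727.273ms @ 4 + 545.455ms (4/5)
8. 3272.727ms @ 24/5 + 272.727ms (2/5)
9. 3545.455ms @ 26/5 + 272.727ms (2/5)
10. 3818.182ms @ 28/5 + 272.727ms (2/5)
11. 4090.909ms @ 6 + 681.818ms (1)
12. 4772.727ms @ 7 + 227.273ms (1/3)
13. 5000.0ms @ 22/3 + 227.273ms (1/3)
14. 5227.273ms @ 23/3 + 227.273ms (1/3)

note 6 onset = 3b = 2045.455ms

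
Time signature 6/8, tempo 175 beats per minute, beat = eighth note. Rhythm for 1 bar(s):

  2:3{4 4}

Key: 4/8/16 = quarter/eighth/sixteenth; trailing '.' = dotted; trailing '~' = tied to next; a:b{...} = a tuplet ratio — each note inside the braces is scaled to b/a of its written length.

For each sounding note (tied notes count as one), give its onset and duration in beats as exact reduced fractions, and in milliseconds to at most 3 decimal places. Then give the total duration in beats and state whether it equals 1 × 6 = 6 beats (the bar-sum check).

1) 0.0ms=0b +1028.571ms=3b
2) 1028.571ms=3b +1028.571ms=3b
Σ=6b of 6 (175bpm 6/8) — PASS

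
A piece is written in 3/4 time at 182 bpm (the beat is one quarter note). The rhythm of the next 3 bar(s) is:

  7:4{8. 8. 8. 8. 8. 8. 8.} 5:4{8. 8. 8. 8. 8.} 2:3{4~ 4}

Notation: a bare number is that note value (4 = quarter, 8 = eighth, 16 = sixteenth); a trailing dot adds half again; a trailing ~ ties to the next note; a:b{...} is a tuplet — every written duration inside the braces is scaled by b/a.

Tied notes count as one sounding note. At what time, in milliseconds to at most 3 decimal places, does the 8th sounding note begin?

1. 0.0ms @ 0 + 141.287ms (3/7)
2. 141.287ms @ 3/7 + 141.287ms (3/7)
3. 282.575ms @ 6/7 + 141.287ms (3/7)
4. 423.862ms @ 9/7 + 141.287ms (3/7)
5. 565.149ms @ 12/7 + 141.287ms (3/7)
6. 706.436ms @ 15/7 + 141.287ms (3/7)
7. 847.724ms @ 18/7 + 141.287ms (3/7)
8. 989.011ms @ 3 + 197.802ms (3/5)
9. 1186.813ms @ 18/5 + 197.802ms (3/5)
10. 1384.615ms @ 21/5 + 197.802ms (3/5)
11. 1582.418ms @ 24/5 + 197.802ms (3/5)
12. 1780.22ms @ 27/5 + 197.802ms (3/5)
13. 1978.022ms @ 6 + 989.011ms (3)

note 8 onset = 3b = 989.011ms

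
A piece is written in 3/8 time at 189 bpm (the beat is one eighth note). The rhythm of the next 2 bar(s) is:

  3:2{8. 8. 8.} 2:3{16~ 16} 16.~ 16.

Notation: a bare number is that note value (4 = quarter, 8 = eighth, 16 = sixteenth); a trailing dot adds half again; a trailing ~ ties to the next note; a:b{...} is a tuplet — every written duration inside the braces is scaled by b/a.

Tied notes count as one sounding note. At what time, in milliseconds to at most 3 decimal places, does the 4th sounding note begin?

1. 0.0ms @ 0 + 317.46ms (1)
2. 317.46ms @ 1 + 317.46ms (1)
3. 634.921ms @ 2 + 317.46ms (1)
4. 952.381ms @ 3 + 476.19ms (3/2)
5. 1428.571ms @ 9/2 + 476.19ms (3/2)

note 4 onset = 3b = 952.381ms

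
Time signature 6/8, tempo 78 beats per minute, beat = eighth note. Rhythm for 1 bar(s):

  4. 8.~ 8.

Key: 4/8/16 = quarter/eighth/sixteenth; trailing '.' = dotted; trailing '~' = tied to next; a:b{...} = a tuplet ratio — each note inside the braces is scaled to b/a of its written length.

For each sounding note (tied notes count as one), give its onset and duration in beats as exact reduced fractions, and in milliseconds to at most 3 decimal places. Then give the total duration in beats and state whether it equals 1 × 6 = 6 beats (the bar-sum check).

1) 0.0ms=0b +2307.692ms=3b
2) 2307.692ms=3b +2307.692ms=3b
Σ=6b of 6 (78bpm 6/8) — PASS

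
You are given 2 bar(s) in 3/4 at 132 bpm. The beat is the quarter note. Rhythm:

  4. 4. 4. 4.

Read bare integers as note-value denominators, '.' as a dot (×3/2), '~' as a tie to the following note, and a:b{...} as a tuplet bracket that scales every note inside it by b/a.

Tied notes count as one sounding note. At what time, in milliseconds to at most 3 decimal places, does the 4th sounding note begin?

note 4 onset = 9/2b = 2045.455ms

1. 0.0ms @ 0 + 681.818ms (3/2)
2. 681.818ms @ 3/2 + 681.818ms (3/2)
3. 1363.636ms @ 3 + 681.818ms (3/2)
4. 2045.455ms @ 9/2 + 681.818ms (3/2)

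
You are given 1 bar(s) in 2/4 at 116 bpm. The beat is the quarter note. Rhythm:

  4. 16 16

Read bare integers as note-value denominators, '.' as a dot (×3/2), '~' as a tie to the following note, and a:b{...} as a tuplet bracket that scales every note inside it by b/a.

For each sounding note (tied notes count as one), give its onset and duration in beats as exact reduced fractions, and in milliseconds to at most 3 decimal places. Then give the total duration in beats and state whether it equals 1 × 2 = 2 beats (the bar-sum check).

1) 0.0ms=0b +775.862ms=3/2b
2) 775.862ms=3/2b +129.31ms=1/4b
3) 905.172ms=7/4b +129.31ms=1/4b
Σ=2b of 2 (116bpm 2/4) — PASS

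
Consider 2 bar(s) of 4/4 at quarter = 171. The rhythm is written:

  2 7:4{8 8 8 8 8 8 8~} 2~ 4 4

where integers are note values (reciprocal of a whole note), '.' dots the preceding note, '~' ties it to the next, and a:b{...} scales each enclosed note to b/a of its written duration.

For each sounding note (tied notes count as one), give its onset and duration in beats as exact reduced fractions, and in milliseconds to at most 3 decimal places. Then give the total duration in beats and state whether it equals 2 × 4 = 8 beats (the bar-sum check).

1) 0.0ms=0b +701.754ms=2b
2) 701.754ms=2b +100.251ms=2/7b
3) 802.005ms=16/7b +100.251ms=2/7b
4) 902.256ms=18/7b +100.251ms=2/7b
5) 1002.506ms=20/7b +100.251ms=2/7b
6) 1102.757ms=22/7b +100.251ms=2/7b
7) 1203.008ms=24/7b +100.251ms=2/7b
8) 1303.258ms=26/7b +1152.882ms=23/7b
9) 2456.14ms=7b +350.877ms=1b
Σ=8b of 8 (171bpm 4/4) — PASS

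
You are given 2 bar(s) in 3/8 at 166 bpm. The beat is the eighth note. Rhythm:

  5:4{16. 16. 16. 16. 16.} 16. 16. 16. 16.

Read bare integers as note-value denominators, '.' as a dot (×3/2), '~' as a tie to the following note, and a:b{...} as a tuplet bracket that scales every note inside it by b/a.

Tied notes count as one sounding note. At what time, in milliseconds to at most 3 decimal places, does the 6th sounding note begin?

1. 0.0ms @ 0 + 216.867ms (3/5)
2. 216.867ms @ 3/5 + 216.867ms (3/5)
3. 433.735ms @ 6/5 + 216.867ms (3/5)
4. 650.602ms @ 9/5 + 216.867ms (3/5)
5. 867.47ms @ 12/5 + 216.867ms (3/5)
6. 1084.337ms @ 3 + 271.084ms (3/4)
7. 1355.422ms @ 15/4 + 271.084ms (3/4)
8. 1626.506ms @ 9/2 + 271.084ms (3/4)
9. 1897.59ms @ 21/4 + 271.084ms (3/4)

note 6 onset = 3b = 1084.337ms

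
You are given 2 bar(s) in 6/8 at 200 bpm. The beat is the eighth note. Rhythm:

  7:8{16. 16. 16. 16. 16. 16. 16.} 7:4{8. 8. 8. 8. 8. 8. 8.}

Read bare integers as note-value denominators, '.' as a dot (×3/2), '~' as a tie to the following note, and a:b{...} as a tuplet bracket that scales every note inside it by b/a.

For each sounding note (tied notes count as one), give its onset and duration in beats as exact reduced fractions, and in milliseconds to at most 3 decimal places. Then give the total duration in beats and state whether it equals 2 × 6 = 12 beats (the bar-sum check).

1) 0.0ms=0b +257.143ms=6/7b
2) 257.143ms=6/7b +257.143ms=6/7b
3) 514.286ms=12/7b +257.143ms=6/7b
4) 771.429ms=18/7b +257.143ms=6/7b
5) 1028.571ms=24/7b +257.143ms=6/7b
6) 1285.714ms=30/7b +257.143ms=6/7b
7) 1542.857ms=36/7b +257.143ms=6/7b
8) 1800.0ms=6b +257.143ms=6/7b
9) 2057.143ms=48/7b +257.143ms=6/7b
10) 2314.286ms=54/7b +257.143ms=6/7b
11) 2571.429ms=60/7b +257.143ms=6/7b
12) 2828.571ms=66/7b +257.143ms=6/7b
13) 3085.714ms=72/7b +257.143ms=6/7b
14) 3342.857ms=78/7b +257.143ms=6/7b
Σ=12b of 12 (200bpm 6/8) — PASS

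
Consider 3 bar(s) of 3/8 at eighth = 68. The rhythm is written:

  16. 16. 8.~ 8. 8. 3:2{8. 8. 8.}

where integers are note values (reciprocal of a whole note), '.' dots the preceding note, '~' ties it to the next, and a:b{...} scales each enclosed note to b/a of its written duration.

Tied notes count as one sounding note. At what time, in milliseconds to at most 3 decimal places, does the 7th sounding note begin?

note 7 onset = 8b = 7058.824ms

1. 0.0ms @ 0 + 661.765ms (3/4)
2. 661.765ms @ 3/4 + 661.765ms (3/4)
3. 1323.529ms @ 3/2 + 2647.059ms (3)
4. 3970.588ms @ 9/2 + 1323.529ms (3/2)
5. 5294.118ms @ 6 + 882.353ms (1)
6. 6176.471ms @ 7 + 882.353ms (1)
7. 7058.824ms @ 8 + 882.353ms (1)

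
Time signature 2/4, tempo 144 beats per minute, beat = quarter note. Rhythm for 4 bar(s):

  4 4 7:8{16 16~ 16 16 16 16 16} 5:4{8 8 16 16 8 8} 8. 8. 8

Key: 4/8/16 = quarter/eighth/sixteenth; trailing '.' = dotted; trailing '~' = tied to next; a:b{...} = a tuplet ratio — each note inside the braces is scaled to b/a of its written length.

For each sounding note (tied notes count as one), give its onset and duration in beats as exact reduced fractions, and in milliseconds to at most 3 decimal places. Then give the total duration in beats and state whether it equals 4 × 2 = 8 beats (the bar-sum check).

1) 0.0ms=0b +416.667ms=1b
2) 416.667ms=1b +416.667ms=1b
3) 833.333ms=2b +119.048ms=2/7b
4) 952.381ms=16/7b +238.095ms=4/7b
5) 1190.476ms=20/7b +119.048ms=2/7b
6) 1309.524ms=22/7b +119.048ms=2/7b
7) 1428.571ms=24/7b +119.048ms=2/7b
8) 1547.619ms=26/7b +119.048ms=2/7b
9) 1666.667ms=4b +166.667ms=2/5b
10) 1833.333ms=22/5b +166.667ms=2/5b
11) 2000.0ms=24/5b +83.333ms=1/5b
12) 2083.333ms=5b +83.333ms=1/5b
13) 2166.667ms=26/5b +166.667ms=2/5b
14) 2333.333ms=28/5b +166.667ms=2/5b
15) 2500.0ms=6b +312.5ms=3/4b
16) 2812.5ms=27/4b +312.5ms=3/4b
17) 3125.0ms=15/2b +208.333ms=1/2b
Σ=8b of 8 (144bpm 2/4) — PASS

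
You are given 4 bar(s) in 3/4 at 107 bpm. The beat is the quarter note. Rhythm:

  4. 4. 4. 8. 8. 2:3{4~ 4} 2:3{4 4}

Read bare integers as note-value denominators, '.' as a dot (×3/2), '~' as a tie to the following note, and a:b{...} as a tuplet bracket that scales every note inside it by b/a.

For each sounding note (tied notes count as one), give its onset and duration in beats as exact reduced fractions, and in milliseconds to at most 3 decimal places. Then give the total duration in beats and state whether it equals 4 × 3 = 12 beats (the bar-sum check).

1) 0.0ms=0b +841.121ms=3/2b
2) 841.121ms=3/2b +841.121ms=3/2b
3) 1682.243ms=3b +841.121ms=3/2b
4) 2523.364ms=9/2b +420.561ms=3/4b
5) 2943.925ms=21/4b +420.561ms=3/4b
6) 3364.486ms=6b +1682.243ms=3b
7) 5046.729ms=9b +841.121ms=3/2b
8) 5887.85ms=21/2b +841.121ms=3/2b
Σ=12b of 12 (107bpm 3/4) — PASS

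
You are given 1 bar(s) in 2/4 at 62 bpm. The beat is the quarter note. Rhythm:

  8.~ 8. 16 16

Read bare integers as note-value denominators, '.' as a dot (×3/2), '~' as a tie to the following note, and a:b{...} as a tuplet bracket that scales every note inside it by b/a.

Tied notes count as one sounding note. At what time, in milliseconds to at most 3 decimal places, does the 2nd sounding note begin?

1. 0.0ms @ 0 + 1451.613ms (3/2)
2. 1451.613ms @ 3/2 + 241.935ms (1/4)
3. 1693.548ms @ 7/4 + 241.935ms (1/4)

note 2 onset = 3/2b = 1451.613ms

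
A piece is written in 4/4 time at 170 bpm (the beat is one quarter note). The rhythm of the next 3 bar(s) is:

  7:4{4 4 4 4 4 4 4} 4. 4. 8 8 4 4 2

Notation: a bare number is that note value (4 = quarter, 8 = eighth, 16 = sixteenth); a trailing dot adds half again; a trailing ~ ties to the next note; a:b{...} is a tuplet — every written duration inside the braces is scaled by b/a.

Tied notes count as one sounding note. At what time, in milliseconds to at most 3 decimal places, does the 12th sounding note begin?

1. 0.0ms @ 0 + 201.681ms (4/7)
2. 201.681ms @ 4/7 + 201.681ms (4/7)
3. 403.361ms @ 8/7 + 201.681ms (4/7)
4. 605.042ms @ 12/7 + 201.681ms (4/7)
5. 806.723ms @ 16/7 + 201.681ms (4/7)
6. 1008.403ms @ 20/7 + 201.681ms (4/7)
7. 1210.084ms @ 24/7 + 201.681ms (4/7)
8. 1411.765ms @ 4 + 529.412ms (3/2)
9. 1941.176ms @ 11/2 + 529.412ms (3/2)
10. 2470.588ms @ 7 + 176.471ms (1/2)
11. 2647.059ms @ 15/2 + 176.471ms (1/2)
12. 2823.529ms @ 8 + 352.941ms (1)
13. 3176.471ms @ 9 + 352.941ms (1)
14. 3529.412ms @ 10 + 705.882ms (2)

note 12 onset = 8b = 2823.529ms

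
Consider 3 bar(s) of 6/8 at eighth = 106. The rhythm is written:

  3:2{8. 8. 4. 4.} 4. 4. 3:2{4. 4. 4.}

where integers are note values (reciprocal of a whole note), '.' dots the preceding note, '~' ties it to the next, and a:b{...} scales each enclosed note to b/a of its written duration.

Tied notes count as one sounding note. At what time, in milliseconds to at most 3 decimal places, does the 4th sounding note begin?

1. 0.0ms @ 0 + 566.038ms (1)
2. 566.038ms @ 1 + 566.038ms (1)
3. 1132.075ms @ 2 + 1132.075ms (2)
4. 2264.151ms @ 4 + 1132.075ms (2)
5. 3396.226ms @ 6 + 1698.113ms (3)
6. 5094.34ms @ 9 + 1698.113ms (3)
7. 6792.453ms @ 12 + 1132.075ms (2)
8. 7924.528ms @ 14 + 1132.075ms (2)
9. 9056.604ms @ 16 + 1132.075ms (2)

note 4 onset = 4b = 2264.151ms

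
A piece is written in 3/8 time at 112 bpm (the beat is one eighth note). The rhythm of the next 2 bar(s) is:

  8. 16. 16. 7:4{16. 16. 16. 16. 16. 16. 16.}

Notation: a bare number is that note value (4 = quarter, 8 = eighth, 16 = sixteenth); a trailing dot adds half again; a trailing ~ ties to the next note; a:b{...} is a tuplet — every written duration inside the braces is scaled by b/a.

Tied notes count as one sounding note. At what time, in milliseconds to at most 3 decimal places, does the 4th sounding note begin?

1. 0.0ms @ 0 + 803.571ms (3/2)
2. 803.571ms @ 3/2 + 401.786ms (3/4)
3. 1205.357ms @ 9/4 + 401.786ms (3/4)
4. 1607.143ms @ 3 + 229.592ms (3/7)
5. 1836.735ms @ 24/7 + 229.592ms (3/7)
6. 2066.327ms @ 27/7 + 229.592ms (3/7)
7. 2295.918ms @ 30/7 + 229.592ms (3/7)
8. 2525.51ms @ 33/7 + 229.592ms (3/7)
9. 2755.102ms @ 36/7 + 229.592ms (3/7)
10. 2984.694ms @ 39/7 + 229.592ms (3/7)

note 4 onset = 3b = 1607.143ms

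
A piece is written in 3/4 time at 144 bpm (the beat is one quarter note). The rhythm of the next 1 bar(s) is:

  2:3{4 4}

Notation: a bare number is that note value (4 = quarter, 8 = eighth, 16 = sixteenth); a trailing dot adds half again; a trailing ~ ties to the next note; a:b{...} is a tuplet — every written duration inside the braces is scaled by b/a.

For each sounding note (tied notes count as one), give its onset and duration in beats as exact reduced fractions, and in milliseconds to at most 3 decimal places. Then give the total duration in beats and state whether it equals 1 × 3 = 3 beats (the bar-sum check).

1) 0.0ms=0b +625.0ms=3/2b
2) 625.0ms=3/2b +625.0ms=3/2b
Σ=3b of 3 (144bpm 3/4) — PASS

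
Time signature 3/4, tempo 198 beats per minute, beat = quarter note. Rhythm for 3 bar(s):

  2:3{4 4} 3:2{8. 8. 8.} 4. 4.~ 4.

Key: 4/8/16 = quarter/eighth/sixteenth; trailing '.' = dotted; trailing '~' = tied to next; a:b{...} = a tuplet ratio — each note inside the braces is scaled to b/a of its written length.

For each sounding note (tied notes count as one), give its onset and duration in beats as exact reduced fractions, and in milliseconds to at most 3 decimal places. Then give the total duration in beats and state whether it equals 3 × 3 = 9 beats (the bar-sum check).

1) 0.0ms=0b +454.545ms=3/2b
2) 454.545ms=3/2b +454.545ms=3/2b
3) 909.091ms=3b +151.515ms=1/2b
4) 1060.606ms=7/2b +151.515ms=1/2b
5) 1212.121ms=4b +151.515ms=1/2b
6) 1363.636ms=9/2b +454.545ms=3/2b
7) 1818.182ms=6b +909.091ms=3b
Σ=9b of 9 (198bpm 3/4) — PASS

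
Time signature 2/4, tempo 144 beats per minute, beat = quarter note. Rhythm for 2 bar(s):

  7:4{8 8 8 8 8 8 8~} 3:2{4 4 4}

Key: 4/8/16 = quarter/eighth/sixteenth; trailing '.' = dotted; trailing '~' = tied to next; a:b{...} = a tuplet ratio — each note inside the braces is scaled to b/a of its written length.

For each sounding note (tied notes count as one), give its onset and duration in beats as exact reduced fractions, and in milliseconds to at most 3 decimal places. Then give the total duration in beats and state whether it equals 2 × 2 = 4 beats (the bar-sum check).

1) 0.0ms=0b +119.048ms=2/7b
2) 119.048ms=2/7b +119.048ms=2/7b
3) 238.095ms=4/7b +119.048ms=2/7b
4) 357.143ms=6/7b +119.048ms=2/7b
5) 476.19ms=8/7b +119.048ms=2/7b
6) 595.238ms=10/7b +119.048ms=2/7b
7) 714.286ms=12/7b +396.825ms=20/21b
8) 1111.111ms=8/3b +277.778ms=2/3b
9) 1388.889ms=10/3b +277.778ms=2/3b
Σ=4b of 4 (144bpm 2/4) — PASS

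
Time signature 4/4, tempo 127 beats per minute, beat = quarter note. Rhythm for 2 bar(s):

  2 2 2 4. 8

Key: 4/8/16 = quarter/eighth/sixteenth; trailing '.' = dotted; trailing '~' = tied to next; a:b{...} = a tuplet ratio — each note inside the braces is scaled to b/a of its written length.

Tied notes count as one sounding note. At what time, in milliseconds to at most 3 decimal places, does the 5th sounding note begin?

note 5 onset = 15/2b = 3543.307ms

1. 0.0ms @ 0 + 944.882ms (2)
2. 944.882ms @ 2 + 944.882ms (2)
3. 1889.764ms @ 4 + 944.882ms (2)
4. 2834.646ms @ 6 + 708.661ms (3/2)
5. 3543.307ms @ 15/2 + 236.22ms (1/2)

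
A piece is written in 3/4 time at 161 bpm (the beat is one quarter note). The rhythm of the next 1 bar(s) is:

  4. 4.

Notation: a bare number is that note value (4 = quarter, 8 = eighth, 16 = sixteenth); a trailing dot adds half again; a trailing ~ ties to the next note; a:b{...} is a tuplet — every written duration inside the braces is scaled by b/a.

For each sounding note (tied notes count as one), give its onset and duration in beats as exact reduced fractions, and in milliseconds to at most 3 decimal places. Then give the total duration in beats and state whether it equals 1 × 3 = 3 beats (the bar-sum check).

1) 0.0ms=0b +559.006ms=3/2b
2) 559.006ms=3/2b +559.006ms=3/2b
Σ=3b of 3 (161bpm 3/4) — PASS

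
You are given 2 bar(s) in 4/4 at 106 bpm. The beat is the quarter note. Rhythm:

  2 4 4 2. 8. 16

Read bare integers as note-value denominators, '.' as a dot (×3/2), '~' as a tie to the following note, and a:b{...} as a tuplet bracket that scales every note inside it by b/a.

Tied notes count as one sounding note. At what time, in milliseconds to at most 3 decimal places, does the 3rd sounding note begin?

1. 0.0ms @ 0 + 1132.075ms (2)
2. 1132.075ms @ 2 + 566.038ms (1)
3. 1698.113ms @ 3 + 566.038ms (1)
4. 2264.151ms @ 4 + 1698.113ms (3)
5. 3962.264ms @ 7 + 424.528ms (3/4)
6. 4386.792ms @ 31/4 + 141.509ms (1/4)

note 3 onset = 3b = 1698.113ms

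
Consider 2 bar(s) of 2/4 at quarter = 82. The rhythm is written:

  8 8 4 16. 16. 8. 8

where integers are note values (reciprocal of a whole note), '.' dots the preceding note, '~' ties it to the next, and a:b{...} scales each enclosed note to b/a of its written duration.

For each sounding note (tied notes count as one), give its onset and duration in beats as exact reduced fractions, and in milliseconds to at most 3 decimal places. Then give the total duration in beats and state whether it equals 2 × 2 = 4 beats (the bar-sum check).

1) 0.0ms=0b +365.854ms=1/2b
2) 365.854ms=1/2b +365.854ms=1/2b
3) 731.707ms=1b +731.707ms=1b
4) 1463.415ms=2b +274.39ms=3/8b
5) 1737.805ms=19/8b +274.39ms=3/8b
6) 2012.195ms=11/4b +548.78ms=3/4b
7) 2560.976ms=7/2b +365.854ms=1/2b
Σ=4b of 4 (82bpm 2/4) — PASS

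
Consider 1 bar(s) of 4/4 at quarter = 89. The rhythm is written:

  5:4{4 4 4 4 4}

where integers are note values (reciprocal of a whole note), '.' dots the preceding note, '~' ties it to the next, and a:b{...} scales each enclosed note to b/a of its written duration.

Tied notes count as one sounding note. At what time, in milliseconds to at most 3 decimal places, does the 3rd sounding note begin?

1. 0.0ms @ 0 + 539.326ms (4/5)
2. 539.326ms @ 4/5 + 539.326ms (4/5)
3. 1078.652ms @ 8/5 + 539.326ms (4/5)
4. 1617.978ms @ 12/5 + 539.326ms (4/5)
5. 2157.303ms @ 16/5 + 539.326ms (4/5)

note 3 onset = 8/5b = 1078.652ms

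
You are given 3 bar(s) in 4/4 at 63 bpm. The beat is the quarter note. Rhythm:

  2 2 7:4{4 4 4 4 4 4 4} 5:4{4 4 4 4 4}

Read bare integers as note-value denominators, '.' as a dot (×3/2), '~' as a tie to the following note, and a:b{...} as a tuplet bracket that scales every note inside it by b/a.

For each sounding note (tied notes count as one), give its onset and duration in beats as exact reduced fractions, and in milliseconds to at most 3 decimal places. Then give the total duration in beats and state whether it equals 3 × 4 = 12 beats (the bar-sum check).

1) 0.0ms=0b +1904.762ms=2b
2) 1904.762ms=2b +1904.762ms=2b
3) 3809.524ms=4b +544.218ms=4/7b
4) 4353.741ms=32/7b +544.218ms=4/7b
5) 4897.959ms=36/7b +544.218ms=4/7b
6) 5442.177ms=40/7b +544.218ms=4/7b
7) 5986.395ms=44/7b +544.218ms=4/7b
8) 6530.612ms=48/7b +544.218ms=4/7b
9) 7074.83ms=52/7b +544.218ms=4/7b
10) 7619.048ms=8b +761.905ms=4/5b
11) 8380.952ms=44/5b +761.905ms=4/5b
12) 9142.857ms=48/5b +761.905ms=4/5b
13) 9904.762ms=52/5b +761.905ms=4/5b
14) 10666.667ms=56/5b +761.905ms=4/5b
Σ=12b of 12 (63bpm 4/4) — PASS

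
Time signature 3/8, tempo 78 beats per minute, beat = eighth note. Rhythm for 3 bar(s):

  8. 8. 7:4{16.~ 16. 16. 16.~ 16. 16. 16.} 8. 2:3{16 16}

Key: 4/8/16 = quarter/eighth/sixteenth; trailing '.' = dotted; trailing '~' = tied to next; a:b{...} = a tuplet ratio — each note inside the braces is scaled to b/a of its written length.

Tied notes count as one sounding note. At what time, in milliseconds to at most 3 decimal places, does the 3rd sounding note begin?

note 3 onset = 3b = 2307.692ms

1. 0.0ms @ 0 + 1153.846ms (3/2)
2. 1153.846ms @ 3/2 + 1153.846ms (3/2)
3. 2307.692ms @ 3 + 659.341ms (6/7)
4. 2967.033ms @ 27/7 + 329.67ms (3/7)
5. 3296.703ms @ 30/7 + 659.341ms (6/7)
6. 3956.044ms @ 36/7 + 329.67ms (3/7)
7. 4285.714ms @ 39/7 + 329.67ms (3/7)
8. 4615.385ms @ 6 + 1153.846ms (3/2)
9. 5769.231ms @ 15/2 + 576.923ms (3/4)
10. 6346.154ms @ 33/4 + 576.923ms (3/4)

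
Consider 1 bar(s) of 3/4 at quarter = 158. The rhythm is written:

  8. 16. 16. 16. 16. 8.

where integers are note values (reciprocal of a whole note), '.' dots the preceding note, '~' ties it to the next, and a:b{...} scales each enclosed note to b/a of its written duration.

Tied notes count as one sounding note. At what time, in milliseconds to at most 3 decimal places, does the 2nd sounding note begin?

note 2 onset = 3/4b = 284.81ms

1. 0.0ms @ 0 + 284.81ms (3/4)
2. 284.81ms @ 3/4 + 142.405ms (3/8)
3. 427.215ms @ 9/8 + 142.405ms (3/8)
4. 569.62ms @ 3/2 + 142.405ms (3/8)
5. 712.025ms @ 15/8 + 142.405ms (3/8)
6. 854.43ms @ 9/4 + 284.81ms (3/4)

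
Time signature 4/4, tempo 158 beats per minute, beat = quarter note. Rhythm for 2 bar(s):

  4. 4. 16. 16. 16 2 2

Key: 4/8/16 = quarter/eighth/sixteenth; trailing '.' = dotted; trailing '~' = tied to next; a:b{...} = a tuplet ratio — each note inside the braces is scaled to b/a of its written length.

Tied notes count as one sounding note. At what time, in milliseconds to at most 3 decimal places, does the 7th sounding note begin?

1. 0.0ms @ 0 + 569.62ms (3/2)
2. 569.62ms @ 3/2 + 569.62ms (3/2)
3. 1139.241ms @ 3 + 142.405ms (3/8)
4. 1281.646ms @ 27/8 + 142.405ms (3/8)
5. 1424.051ms @ 15/4 + 94.937ms (1/4)
6. 1518.987ms @ 4 + 759.494ms (2)
7. 2278.481ms @ 6 + 759.494ms (2)

note 7 onset = 6b = 2278.481ms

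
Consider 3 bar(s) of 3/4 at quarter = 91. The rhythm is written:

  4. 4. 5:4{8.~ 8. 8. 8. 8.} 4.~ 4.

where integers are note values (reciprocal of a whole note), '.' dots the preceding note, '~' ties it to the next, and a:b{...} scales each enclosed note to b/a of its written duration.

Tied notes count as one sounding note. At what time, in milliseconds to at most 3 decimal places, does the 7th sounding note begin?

note 7 onset = 6b = 3956.044ms

1. 0.0ms @ 0 + 989.011ms (3/2)
2. 989.011ms @ 3/2 + 989.011ms (3/2)
3. 1978.022ms @ 3 + 791.209ms (6/5)
4. 2769.231ms @ 21/5 + 395.604ms (3/5)
5. 3164.835ms @ 24/5 + 395.604ms (3/5)
6. 3560.44ms @ 27/5 + 395.604ms (3/5)
7. 3956.044ms @ 6 + 1978.022ms (3)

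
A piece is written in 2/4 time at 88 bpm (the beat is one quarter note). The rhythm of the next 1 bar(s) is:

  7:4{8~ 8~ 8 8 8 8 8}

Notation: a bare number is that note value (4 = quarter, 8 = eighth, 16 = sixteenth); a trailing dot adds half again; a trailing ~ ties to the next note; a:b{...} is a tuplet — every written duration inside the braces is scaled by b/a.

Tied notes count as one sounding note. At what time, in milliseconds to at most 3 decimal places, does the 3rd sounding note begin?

note 3 onset = 8/7b = 779.221ms

1. 0.0ms @ 0 + 584.416ms (6/7)
2. 584.416ms @ 6/7 + 194.805ms (2/7)
3. 779.221ms @ 8/7 + 194.805ms (2/7)
4. 974.026ms @ 10/7 + 194.805ms (2/7)
5. 1168.831ms @ 12/7 + 194.805ms (2/7)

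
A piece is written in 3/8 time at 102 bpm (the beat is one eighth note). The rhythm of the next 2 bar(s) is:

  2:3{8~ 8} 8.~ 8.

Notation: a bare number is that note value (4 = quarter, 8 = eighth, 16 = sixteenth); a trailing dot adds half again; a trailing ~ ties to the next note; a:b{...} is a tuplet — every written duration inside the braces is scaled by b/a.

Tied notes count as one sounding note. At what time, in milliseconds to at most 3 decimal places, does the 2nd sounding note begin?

1. 0.0ms @ 0 + 1764.706ms (3)
2. 1764.706ms @ 3 + 1764.706ms (3)

note 2 onset = 3b = 1764.706ms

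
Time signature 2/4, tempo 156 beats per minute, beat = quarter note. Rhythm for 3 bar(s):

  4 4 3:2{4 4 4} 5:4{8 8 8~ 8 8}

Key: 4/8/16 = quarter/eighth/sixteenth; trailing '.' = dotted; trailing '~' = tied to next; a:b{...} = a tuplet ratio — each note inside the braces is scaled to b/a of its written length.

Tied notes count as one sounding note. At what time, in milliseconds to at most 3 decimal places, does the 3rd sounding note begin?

1. 0.0ms @ 0 + 384.615ms (1)
2. 384.615ms @ 1 + 384.615ms (1)
3. 769.231ms @ 2 + 256.41ms (2/3)
4. 1025.641ms @ 8/3 + 256.41ms (2/3)
5. 1282.051ms @ 10/3 + 256.41ms (2/3)
6. 1538.462ms @ 4 + 153.846ms (2/5)
7. 1692.308ms @ 22/5 + 153.846ms (2/5)
8. 1846.154ms @ 24/5 + 307.692ms (4/5)
9. 2153.846ms @ 28/5 + 153.846ms (2/5)

note 3 onset = 2b = 769.231ms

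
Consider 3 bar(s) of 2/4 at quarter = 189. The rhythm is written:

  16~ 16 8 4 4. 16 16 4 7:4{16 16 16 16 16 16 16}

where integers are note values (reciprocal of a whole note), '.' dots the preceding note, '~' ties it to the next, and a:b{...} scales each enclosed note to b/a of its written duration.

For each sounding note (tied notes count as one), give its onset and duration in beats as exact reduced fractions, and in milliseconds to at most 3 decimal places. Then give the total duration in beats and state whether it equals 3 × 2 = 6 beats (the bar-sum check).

1) 0.0ms=0b +158.73ms=1/2b
2) 158.73ms=1/2b +158.73ms=1/2b
3) 317.46ms=1b +317.46ms=1b
4) 634.921ms=2b +476.19ms=3/2b
5) 1111.111ms=7/2b +79.365ms=1/4b
6) 1190.476ms=15/4b +79.365ms=1/4b
7) 1269.841ms=4b +317.46ms=1b
8) 1587.302ms=5b +45.351ms=1/7b
9) 1632.653ms=36/7b +45.351ms=1/7b
10) 1678.005ms=37/7b +45.351ms=1/7b
11) 1723.356ms=38/7b +45.351ms=1/7b
12) 1768.707ms=39/7b +45.351ms=1/7b
13) 1814.059ms=40/7b +45.351ms=1/7b
14) 1859.41ms=41/7b +45.351ms=1/7b
Σ=6b of 6 (189bpm 2/4) — PASS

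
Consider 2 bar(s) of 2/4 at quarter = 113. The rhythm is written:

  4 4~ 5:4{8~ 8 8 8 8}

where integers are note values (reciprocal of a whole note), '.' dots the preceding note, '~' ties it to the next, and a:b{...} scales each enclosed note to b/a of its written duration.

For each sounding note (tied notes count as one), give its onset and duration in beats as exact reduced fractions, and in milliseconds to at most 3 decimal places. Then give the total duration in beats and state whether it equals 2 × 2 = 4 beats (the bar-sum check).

1) 0.0ms=0b +530.973ms=1b
2) 530.973ms=1b +955.752ms=9/5b
3) 1486.726ms=14/5b +212.389ms=2/5b
4) 1699.115ms=16/5b +212.389ms=2/5b
5) 1911.504ms=18/5b +212.389ms=2/5b
Σ=4b of 4 (113bpm 2/4) — PASS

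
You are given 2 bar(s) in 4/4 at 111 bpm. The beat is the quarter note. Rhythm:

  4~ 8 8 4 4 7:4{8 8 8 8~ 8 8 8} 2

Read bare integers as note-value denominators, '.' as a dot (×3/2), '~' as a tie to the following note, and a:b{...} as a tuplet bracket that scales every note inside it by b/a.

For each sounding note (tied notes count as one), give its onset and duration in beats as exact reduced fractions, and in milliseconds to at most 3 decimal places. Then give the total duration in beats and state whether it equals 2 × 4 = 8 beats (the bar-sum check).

1) 0.0ms=0b +810.811ms=3/2b
2) 810.811ms=3/2b +270.27ms=1/2b
3) 1081.081ms=2b +540.541ms=1b
4) 1621.622ms=3b +540.541ms=1b
5) 2162.162ms=4b +154.44ms=2/7b
6) 2316.602ms=30/7b +154.44ms=2/7b
7) 2471.042ms=32/7b +154.44ms=2/7b
8) 2625.483ms=34/7b +308.88ms=4/7b
9) 2934.363ms=38/7b +154.44ms=2/7b
10) 3088.803ms=40/7b +154.44ms=2/7b
11) 3243.243ms=6b +1081.081ms=2b
Σ=8b of 8 (111bpm 4/4) — PASS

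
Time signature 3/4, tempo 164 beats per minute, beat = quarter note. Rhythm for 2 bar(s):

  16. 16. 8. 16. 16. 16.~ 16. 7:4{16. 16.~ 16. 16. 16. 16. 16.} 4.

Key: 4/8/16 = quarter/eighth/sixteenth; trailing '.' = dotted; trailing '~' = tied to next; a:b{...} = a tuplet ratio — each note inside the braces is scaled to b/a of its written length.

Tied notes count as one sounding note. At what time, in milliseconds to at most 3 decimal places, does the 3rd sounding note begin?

1. 0.0ms @ 0 + 137.195ms (3/8)
2. 137.195ms @ 3/8 + 137.195ms (3/8)
3. 274.39ms @ 3/4 + 274.39ms (3/4)
4. 548.78ms @ 3/2 + 137.195ms (3/8)
5. 685.976ms @ 15/8 + 137.195ms (3/8)
6. 823.171ms @ 9/4 + 274.39ms (3/4)
7. 1097.561ms @ 3 + 78.397ms (3/14)
8. 1175.958ms @ 45/14 + 156.794ms (3/7)
9. 1332.753ms @ 51/14 + 78.397ms (3/14)
10. 1411.15ms @ 27/7 + 78.397ms (3/14)
11. 1489.547ms @ 57/14 + 78.397ms (3/14)
12. 1567.944ms @ 30/7 + 78.397ms (3/14)
13. 1646.341ms @ 9/2 + 548.78ms (3/2)

note 3 onset = 3/4b = 274.39ms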